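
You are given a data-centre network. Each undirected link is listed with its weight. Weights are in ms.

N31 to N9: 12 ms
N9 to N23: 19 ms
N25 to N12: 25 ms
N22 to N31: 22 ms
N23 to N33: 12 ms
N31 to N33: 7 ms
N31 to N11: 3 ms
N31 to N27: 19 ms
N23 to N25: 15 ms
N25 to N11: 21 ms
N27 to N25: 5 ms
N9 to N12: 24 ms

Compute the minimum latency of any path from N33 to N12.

43 ms

Running Dijkstra from N33:
N33: 0
N31: 7  (via N33)
N11: 10  (via N31)
N23: 12  (via N33)
N9: 19  (via N31)
N27: 26  (via N31)
N25: 27  (via N23)
N22: 29  (via N31)
N12: 43  (via N9)
Shortest route: N33–N31–N9–N12 = 43 ms.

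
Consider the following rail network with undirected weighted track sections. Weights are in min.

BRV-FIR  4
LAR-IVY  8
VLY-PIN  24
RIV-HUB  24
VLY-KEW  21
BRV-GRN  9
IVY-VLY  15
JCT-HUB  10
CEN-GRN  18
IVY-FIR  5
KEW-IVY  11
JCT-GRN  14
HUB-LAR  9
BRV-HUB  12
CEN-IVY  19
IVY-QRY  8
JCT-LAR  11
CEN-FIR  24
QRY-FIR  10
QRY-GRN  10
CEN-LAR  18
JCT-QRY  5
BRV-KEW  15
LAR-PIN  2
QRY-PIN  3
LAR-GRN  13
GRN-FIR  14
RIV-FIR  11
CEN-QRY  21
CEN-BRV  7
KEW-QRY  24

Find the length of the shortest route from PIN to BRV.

Running Dijkstra from PIN:
PIN: 0
LAR: 2  (via PIN)
QRY: 3  (via PIN)
JCT: 8  (via QRY)
IVY: 10  (via LAR)
HUB: 11  (via LAR)
FIR: 13  (via QRY)
GRN: 13  (via QRY)
BRV: 17  (via FIR)
Shortest route: PIN–QRY–FIR–BRV = 17 min.

17 min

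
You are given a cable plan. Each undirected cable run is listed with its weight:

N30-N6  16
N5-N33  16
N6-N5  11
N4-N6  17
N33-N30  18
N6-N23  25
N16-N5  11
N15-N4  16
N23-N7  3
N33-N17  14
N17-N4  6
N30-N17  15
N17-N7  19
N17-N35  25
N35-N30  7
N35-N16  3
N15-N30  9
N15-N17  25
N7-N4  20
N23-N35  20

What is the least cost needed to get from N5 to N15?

30

Compare a few routes:
N5–N6–N30–N15: 11+16+9 = 36
N5–N33–N30–N15: 16+18+9 = 43
N5–N16–N35–N30–N15: 11+3+7+9 = 30
Cheapest is N5–N16–N35–N30–N15 at 30.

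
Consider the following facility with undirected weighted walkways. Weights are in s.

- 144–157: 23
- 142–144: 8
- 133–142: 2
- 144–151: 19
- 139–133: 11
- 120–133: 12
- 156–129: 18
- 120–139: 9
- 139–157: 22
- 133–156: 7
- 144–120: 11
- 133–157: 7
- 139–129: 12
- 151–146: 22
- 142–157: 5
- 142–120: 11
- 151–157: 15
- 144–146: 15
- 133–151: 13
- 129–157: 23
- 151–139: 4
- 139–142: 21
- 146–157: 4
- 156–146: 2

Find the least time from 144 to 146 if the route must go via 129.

Shortest 144→129: 144 → 120 → 139 → 129 = 32
Best 129 to 146: 129 → 156 → 146 costing 20
Total via 129: 32 + 20 = 52 s.

52 s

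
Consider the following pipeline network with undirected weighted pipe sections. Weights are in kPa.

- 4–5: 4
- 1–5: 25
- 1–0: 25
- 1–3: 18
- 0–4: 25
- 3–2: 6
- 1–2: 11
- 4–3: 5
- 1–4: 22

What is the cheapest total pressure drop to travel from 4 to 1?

Shortest distances from 4:
4: 0
5: 4  (via 4)
3: 5  (via 4)
2: 11  (via 3)
1: 22  (via 4)
Shortest route: 4–1 = 22 kPa.

22 kPa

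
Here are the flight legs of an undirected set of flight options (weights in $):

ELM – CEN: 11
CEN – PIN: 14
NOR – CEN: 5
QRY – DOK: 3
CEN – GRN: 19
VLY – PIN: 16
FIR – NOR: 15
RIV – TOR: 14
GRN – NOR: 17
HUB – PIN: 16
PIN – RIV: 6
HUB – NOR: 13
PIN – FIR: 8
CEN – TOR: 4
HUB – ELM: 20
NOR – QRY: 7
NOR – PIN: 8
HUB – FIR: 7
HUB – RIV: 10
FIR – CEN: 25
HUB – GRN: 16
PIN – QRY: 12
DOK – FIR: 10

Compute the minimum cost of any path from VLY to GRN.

Compare a few routes:
VLY - PIN - NOR - GRN: 16+8+17 = 41
VLY - PIN - FIR - HUB - GRN: 16+8+7+16 = 47
Cheapest is VLY - PIN - NOR - GRN at $41.

$41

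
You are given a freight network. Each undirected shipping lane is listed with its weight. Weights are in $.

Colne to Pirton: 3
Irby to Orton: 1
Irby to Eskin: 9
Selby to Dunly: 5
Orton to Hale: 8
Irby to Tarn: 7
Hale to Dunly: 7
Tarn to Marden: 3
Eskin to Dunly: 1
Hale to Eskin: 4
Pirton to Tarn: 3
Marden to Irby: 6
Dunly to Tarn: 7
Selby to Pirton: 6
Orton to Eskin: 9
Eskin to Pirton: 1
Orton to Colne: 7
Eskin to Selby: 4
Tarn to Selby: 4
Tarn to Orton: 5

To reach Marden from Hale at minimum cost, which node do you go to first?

Enumerating some paths:
Hale - Orton - Irby - Marden: 8+1+6 = 15
Hale - Eskin - Pirton - Tarn - Marden: 4+1+3+3 = 11
Cheapest is Hale - Eskin - Pirton - Tarn - Marden at $11.
So from Hale the first move is to Eskin.

Eskin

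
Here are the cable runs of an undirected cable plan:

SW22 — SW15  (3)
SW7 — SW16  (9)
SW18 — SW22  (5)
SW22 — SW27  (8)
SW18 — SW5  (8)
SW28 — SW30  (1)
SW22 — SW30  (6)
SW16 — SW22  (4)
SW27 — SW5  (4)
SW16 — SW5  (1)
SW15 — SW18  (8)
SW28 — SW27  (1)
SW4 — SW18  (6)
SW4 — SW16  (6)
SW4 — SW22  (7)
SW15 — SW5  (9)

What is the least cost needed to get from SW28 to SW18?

12

Shortest distances from SW28:
SW28: 0
SW30: 1  (via SW28)
SW27: 1  (via SW28)
SW5: 5  (via SW27)
SW16: 6  (via SW5)
SW22: 7  (via SW30)
SW15: 10  (via SW22)
SW4: 12  (via SW16)
SW18: 12  (via SW22)
Shortest route: SW28–SW30–SW22–SW18 = 12.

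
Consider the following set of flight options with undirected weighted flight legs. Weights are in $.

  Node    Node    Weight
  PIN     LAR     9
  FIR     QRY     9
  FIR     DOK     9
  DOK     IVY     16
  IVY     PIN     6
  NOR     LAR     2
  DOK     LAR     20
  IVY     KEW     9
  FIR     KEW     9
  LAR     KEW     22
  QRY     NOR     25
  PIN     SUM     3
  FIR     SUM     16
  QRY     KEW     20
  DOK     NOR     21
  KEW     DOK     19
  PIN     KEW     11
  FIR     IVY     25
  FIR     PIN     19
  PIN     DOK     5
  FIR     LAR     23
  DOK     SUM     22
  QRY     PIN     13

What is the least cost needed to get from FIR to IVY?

$18

Shortest distances from FIR:
FIR: 0
DOK: 9  (via FIR)
QRY: 9  (via FIR)
KEW: 9  (via FIR)
PIN: 14  (via DOK)
SUM: 16  (via FIR)
IVY: 18  (via KEW)
Shortest route: FIR–KEW–IVY = $18.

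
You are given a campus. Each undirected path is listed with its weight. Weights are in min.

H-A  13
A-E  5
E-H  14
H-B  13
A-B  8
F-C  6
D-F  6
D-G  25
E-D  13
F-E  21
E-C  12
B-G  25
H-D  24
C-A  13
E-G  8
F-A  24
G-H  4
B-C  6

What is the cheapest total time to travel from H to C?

19 min

Candidate routes:
H - G - E - C: 4+8+12 = 24
H - B - C: 13+6 = 19
Cheapest is H - B - C at 19 min.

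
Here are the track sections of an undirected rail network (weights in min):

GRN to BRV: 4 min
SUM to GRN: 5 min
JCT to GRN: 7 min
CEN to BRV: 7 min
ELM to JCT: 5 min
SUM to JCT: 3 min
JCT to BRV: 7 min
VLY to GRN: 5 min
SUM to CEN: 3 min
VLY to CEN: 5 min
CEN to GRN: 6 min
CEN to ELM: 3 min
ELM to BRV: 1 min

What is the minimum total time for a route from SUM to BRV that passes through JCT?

9 min

Best SUM to JCT: SUM–JCT costing 3
Best JCT to BRV: JCT–ELM–BRV costing 6
Total via JCT: 3 + 6 = 9 min.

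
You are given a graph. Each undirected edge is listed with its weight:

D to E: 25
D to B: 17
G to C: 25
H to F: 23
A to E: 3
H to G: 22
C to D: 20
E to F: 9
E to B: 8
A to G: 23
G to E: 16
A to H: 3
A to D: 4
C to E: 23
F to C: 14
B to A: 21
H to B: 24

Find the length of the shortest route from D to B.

15

Shortest distances from D:
D: 0
A: 4  (via D)
E: 7  (via A)
H: 7  (via A)
B: 15  (via E)
Shortest route: D → A → E → B = 15.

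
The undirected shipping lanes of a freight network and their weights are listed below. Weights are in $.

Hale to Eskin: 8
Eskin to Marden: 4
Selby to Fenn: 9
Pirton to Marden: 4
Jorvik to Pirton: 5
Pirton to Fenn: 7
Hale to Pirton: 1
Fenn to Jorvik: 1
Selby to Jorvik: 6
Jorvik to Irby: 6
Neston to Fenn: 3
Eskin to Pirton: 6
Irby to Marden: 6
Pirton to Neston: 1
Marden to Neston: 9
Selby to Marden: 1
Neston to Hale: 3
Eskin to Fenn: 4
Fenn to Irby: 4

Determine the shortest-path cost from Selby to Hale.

Candidate routes:
Selby–Marden–Pirton–Hale: 1+4+1 = 6
Selby–Marden–Pirton–Neston–Hale: 1+4+1+3 = 9
Cheapest is Selby–Marden–Pirton–Hale at $6.

$6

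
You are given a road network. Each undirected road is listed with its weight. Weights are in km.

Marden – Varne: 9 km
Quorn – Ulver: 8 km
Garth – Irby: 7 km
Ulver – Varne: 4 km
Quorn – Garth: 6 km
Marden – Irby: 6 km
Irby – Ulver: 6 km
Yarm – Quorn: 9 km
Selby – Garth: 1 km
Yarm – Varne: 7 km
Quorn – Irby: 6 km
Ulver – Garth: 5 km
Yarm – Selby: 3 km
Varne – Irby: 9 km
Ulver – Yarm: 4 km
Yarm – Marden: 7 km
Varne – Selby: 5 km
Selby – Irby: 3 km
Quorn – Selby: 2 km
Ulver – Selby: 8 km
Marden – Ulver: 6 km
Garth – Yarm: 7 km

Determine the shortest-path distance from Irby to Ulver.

Running Dijkstra from Irby:
Irby: 0
Selby: 3  (via Irby)
Garth: 4  (via Selby)
Quorn: 5  (via Selby)
Yarm: 6  (via Selby)
Marden: 6  (via Irby)
Ulver: 6  (via Irby)
Shortest route: Irby–Ulver = 6 km.

6 km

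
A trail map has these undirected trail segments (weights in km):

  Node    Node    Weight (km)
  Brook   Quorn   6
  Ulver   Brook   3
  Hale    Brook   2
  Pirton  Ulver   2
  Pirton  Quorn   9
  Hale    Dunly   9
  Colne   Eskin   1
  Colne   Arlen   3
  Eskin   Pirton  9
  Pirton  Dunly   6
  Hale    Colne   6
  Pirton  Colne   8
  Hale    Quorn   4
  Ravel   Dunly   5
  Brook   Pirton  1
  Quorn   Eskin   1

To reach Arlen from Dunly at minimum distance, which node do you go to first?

Pirton

Enumerating some paths:
Dunly - Pirton - Brook - Quorn - Eskin - Colne - Arlen: 6+1+6+1+1+3 = 18
Dunly - Pirton - Colne - Arlen: 6+8+3 = 17
The minimum is 17 km via Dunly - Pirton - Colne - Arlen.
So from Dunly the first move is to Pirton.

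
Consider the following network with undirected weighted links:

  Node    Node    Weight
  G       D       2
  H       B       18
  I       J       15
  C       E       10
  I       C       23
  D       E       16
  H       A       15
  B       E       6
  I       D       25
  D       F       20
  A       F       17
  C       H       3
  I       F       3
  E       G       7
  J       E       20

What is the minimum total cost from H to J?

Candidate routes:
H → C → I → J: 3+23+15 = 41
H → C → E → J: 3+10+20 = 33
The minimum is 33 via H → C → E → J.

33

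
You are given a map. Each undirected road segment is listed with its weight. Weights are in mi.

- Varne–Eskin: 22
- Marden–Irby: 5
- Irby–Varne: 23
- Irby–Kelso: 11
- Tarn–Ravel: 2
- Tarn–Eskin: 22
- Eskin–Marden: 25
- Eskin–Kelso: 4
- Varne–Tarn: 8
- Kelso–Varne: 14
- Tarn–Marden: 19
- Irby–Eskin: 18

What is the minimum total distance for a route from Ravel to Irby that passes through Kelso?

Shortest Ravel→Kelso: Ravel → Tarn → Varne → Kelso = 24
Best Kelso to Irby: Kelso → Irby costing 11
Total via Kelso: 24 + 11 = 35 mi.

35 mi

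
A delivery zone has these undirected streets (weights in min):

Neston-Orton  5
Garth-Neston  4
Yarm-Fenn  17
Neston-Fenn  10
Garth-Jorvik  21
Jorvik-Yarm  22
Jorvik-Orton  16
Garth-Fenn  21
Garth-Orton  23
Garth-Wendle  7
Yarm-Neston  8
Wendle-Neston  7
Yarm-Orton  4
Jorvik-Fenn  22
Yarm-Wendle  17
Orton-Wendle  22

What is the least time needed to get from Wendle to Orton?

12 min

Running Dijkstra from Wendle:
Wendle: 0
Neston: 7  (via Wendle)
Garth: 7  (via Wendle)
Orton: 12  (via Neston)
Shortest route: Wendle–Neston–Orton = 12 min.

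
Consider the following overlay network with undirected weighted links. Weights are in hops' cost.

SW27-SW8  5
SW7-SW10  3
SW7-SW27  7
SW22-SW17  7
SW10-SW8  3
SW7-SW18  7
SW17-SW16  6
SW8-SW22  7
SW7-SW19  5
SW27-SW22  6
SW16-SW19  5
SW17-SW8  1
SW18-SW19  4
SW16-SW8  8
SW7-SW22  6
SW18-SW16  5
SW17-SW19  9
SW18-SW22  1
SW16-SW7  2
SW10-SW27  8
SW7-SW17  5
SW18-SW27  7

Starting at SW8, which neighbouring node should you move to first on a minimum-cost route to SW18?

Compare a few routes:
SW8 - SW17 - SW22 - SW18: 1+7+1 = 9
SW8 - SW22 - SW18: 7+1 = 8
Cheapest is SW8 - SW22 - SW18 at 8 hops' cost.
So from SW8 the first move is to SW22.

SW22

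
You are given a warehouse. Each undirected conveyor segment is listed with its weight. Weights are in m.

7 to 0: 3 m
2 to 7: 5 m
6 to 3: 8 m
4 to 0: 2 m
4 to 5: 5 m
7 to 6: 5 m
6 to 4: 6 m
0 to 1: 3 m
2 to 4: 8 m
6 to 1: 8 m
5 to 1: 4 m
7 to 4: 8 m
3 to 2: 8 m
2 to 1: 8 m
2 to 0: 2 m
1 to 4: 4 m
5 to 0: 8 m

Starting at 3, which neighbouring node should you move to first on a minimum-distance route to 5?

2

Compare a few routes:
3 → 2 → 0 → 4 → 5: 8+2+2+5 = 17
3 → 6 → 1 → 5: 8+8+4 = 20
3 → 6 → 4 → 5: 8+6+5 = 19
3 → 2 → 0 → 5: 8+2+8 = 18
Cheapest is 3 → 2 → 0 → 4 → 5 at 17 m.
So from 3 the first move is to 2.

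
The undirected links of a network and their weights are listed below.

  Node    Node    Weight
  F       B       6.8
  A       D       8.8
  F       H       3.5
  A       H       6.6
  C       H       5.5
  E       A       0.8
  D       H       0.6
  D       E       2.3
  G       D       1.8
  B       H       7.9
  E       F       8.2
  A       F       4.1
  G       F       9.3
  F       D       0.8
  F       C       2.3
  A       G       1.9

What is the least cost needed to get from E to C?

Running Dijkstra from E:
E: 0
A: 0.8  (via E)
D: 2.3  (via E)
G: 2.7  (via A)
H: 2.9  (via D)
F: 3.1  (via D)
C: 5.4  (via F)
Shortest route: E → D → F → C = 5.4.

5.4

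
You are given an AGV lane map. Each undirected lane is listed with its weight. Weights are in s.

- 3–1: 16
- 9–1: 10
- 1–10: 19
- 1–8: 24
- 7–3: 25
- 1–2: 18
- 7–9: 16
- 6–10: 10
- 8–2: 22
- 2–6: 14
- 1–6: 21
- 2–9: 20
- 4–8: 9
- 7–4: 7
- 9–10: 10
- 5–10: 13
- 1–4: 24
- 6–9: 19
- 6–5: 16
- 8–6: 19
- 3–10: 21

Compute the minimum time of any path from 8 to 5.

35 s

Shortest distances from 8:
8: 0
4: 9  (via 8)
7: 16  (via 4)
6: 19  (via 8)
2: 22  (via 8)
1: 24  (via 8)
10: 29  (via 6)
9: 32  (via 7)
5: 35  (via 6)
Shortest route: 8 → 6 → 5 = 35 s.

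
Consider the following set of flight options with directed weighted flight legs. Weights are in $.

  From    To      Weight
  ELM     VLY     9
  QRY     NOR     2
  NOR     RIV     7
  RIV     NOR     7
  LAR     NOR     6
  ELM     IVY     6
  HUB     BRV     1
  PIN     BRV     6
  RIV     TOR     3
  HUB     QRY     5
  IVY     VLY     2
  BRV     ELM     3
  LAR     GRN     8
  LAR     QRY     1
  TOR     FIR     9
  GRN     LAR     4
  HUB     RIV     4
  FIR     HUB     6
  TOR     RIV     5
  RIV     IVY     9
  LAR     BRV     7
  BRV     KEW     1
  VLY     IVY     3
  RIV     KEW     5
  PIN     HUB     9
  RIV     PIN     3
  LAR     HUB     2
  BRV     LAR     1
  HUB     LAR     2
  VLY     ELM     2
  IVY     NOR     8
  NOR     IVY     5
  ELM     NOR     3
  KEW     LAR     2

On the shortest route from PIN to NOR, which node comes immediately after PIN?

BRV

Candidate routes:
PIN–BRV–KEW–LAR–QRY–NOR: 6+1+2+1+2 = 12
PIN–BRV–LAR–QRY–NOR: 6+1+1+2 = 10
PIN–BRV–ELM–NOR: 6+3+3 = 12
Cheapest is PIN–BRV–LAR–QRY–NOR at $10.
So from PIN the first move is to BRV.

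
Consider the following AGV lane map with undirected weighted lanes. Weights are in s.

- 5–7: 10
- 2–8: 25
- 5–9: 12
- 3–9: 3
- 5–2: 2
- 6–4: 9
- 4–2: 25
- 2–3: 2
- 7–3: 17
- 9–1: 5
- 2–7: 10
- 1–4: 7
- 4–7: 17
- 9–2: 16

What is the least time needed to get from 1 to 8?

Settle nodes by increasing distance from 1:
1: 0
9: 5  (via 1)
4: 7  (via 1)
3: 8  (via 9)
2: 10  (via 3)
5: 12  (via 2)
6: 16  (via 4)
7: 20  (via 2)
8: 35  (via 2)
Shortest route: 1 → 9 → 3 → 2 → 8 = 35 s.

35 s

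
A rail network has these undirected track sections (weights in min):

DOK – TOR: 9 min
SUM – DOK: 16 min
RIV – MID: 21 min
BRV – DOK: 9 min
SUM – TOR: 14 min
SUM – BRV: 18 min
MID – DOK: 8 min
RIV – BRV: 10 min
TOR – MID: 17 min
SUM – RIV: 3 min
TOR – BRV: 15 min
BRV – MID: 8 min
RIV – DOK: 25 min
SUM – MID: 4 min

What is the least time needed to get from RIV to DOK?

Compare a few routes:
RIV–SUM–DOK: 3+16 = 19
RIV–SUM–MID–BRV–DOK: 3+4+8+9 = 24
RIV–SUM–MID–DOK: 3+4+8 = 15
RIV–BRV–DOK: 10+9 = 19
The minimum is 15 min via RIV–SUM–MID–DOK.

15 min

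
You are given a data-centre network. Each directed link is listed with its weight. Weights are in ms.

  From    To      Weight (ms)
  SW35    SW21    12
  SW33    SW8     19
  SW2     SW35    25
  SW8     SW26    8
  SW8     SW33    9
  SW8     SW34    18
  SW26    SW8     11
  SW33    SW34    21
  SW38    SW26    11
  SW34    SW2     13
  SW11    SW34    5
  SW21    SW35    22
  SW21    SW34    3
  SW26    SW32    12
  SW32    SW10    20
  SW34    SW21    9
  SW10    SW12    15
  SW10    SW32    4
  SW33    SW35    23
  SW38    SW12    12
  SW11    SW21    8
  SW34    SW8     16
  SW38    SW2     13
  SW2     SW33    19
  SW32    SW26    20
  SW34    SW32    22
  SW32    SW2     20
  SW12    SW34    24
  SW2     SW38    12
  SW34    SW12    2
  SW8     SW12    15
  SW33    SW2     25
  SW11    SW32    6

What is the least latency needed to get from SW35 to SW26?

Enumerating some paths:
SW35 - SW21 - SW34 - SW8 - SW26: 12+3+16+8 = 39
SW35 - SW21 - SW34 - SW2 - SW38 - SW26: 12+3+13+12+11 = 51
Cheapest is SW35 - SW21 - SW34 - SW8 - SW26 at 39 ms.

39 ms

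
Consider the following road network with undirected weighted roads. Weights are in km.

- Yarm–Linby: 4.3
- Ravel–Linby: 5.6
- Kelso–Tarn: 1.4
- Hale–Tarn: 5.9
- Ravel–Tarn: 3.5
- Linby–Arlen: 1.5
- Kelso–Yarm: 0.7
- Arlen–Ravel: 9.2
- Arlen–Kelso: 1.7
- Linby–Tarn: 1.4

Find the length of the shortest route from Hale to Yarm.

8 km

Shortest distances from Hale:
Hale: 0
Tarn: 5.9  (via Hale)
Linby: 7.3  (via Tarn)
Kelso: 7.3  (via Tarn)
Yarm: 8  (via Kelso)
Shortest route: Hale–Tarn–Kelso–Yarm = 8 km.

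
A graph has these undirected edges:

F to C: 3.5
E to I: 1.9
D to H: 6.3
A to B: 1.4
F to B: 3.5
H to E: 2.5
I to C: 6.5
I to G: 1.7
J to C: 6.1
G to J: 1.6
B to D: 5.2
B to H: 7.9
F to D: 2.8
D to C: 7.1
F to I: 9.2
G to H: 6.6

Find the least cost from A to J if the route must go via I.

17

Best A to I: A–B–H–E–I costing 13.7
Best I to J: I–G–J costing 3.3
Total via I: 13.7 + 3.3 = 17.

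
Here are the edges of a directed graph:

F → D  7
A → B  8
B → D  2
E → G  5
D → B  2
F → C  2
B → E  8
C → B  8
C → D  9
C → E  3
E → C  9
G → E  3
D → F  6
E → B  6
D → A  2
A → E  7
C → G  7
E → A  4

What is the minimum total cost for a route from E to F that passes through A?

20

Shortest E→A: E → A = 4
Shortest A→F: A → B → D → F = 16
Total via A: 4 + 16 = 20.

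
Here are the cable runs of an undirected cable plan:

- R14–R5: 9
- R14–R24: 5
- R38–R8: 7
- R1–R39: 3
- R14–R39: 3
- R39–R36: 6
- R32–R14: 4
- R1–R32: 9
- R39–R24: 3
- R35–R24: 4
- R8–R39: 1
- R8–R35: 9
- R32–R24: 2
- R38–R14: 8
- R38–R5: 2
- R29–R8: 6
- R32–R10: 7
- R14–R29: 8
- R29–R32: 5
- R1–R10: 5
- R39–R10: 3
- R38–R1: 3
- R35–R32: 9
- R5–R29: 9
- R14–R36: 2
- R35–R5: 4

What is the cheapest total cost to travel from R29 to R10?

10

Compare a few routes:
R29–R8–R39–R10: 6+1+3 = 10
R29–R14–R39–R10: 8+3+3 = 14
R29–R32–R10: 5+7 = 12
R29–R32–R24–R39–R10: 5+2+3+3 = 13
The minimum is 10 via R29–R8–R39–R10.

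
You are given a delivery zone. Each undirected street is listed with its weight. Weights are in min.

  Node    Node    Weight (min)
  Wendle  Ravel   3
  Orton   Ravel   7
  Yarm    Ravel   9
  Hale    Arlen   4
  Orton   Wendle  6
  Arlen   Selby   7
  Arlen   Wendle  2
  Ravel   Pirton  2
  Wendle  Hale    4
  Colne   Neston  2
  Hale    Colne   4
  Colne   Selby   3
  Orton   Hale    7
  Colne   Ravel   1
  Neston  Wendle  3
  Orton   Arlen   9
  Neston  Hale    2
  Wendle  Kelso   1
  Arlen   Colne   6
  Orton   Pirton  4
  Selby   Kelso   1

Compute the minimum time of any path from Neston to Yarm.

Shortest distances from Neston:
Neston: 0
Colne: 2  (via Neston)
Hale: 2  (via Neston)
Wendle: 3  (via Neston)
Ravel: 3  (via Colne)
Kelso: 4  (via Wendle)
Pirton: 5  (via Ravel)
Selby: 5  (via Colne)
Arlen: 5  (via Wendle)
Orton: 9  (via Hale)
Yarm: 12  (via Ravel)
Shortest route: Neston → Colne → Ravel → Yarm = 12 min.

12 min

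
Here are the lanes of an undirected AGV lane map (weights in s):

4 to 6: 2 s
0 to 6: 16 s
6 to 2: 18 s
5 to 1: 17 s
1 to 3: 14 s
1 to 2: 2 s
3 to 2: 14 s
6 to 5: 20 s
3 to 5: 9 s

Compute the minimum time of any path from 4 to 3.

Running Dijkstra from 4:
4: 0
6: 2  (via 4)
0: 18  (via 6)
2: 20  (via 6)
1: 22  (via 2)
5: 22  (via 6)
3: 31  (via 5)
Shortest route: 4 → 6 → 5 → 3 = 31 s.

31 s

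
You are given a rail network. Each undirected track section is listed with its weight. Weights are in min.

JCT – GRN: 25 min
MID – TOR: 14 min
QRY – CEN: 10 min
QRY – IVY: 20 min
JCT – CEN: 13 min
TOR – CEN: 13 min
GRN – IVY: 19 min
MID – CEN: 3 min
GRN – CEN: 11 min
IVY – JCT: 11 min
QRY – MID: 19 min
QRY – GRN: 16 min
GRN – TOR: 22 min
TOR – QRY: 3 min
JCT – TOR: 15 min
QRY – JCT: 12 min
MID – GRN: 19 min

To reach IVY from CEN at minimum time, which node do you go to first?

JCT

Candidate routes:
CEN–GRN–IVY: 11+19 = 30
CEN–QRY–IVY: 10+20 = 30
CEN–QRY–JCT–IVY: 10+12+11 = 33
CEN–JCT–IVY: 13+11 = 24
Cheapest is CEN–JCT–IVY at 24 min.
So from CEN the first move is to JCT.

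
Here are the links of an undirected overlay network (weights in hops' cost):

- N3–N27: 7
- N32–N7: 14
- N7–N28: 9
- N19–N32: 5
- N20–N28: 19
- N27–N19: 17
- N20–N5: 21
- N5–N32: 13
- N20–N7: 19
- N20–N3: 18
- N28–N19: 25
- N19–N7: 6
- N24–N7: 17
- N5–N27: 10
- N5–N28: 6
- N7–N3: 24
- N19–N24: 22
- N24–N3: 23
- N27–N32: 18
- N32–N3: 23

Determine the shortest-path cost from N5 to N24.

Running Dijkstra from N5:
N5: 0
N28: 6  (via N5)
N27: 10  (via N5)
N32: 13  (via N5)
N7: 15  (via N28)
N3: 17  (via N27)
N19: 18  (via N32)
N20: 21  (via N5)
N24: 32  (via N7)
Shortest route: N5–N28–N7–N24 = 32 hops' cost.

32 hops' cost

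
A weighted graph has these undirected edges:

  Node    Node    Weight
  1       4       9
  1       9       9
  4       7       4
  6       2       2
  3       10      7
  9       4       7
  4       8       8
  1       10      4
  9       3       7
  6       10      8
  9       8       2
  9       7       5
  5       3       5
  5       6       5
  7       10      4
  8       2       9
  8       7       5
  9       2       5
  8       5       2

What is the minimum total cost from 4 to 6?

Running Dijkstra from 4:
4: 0
7: 4  (via 4)
9: 7  (via 4)
8: 8  (via 4)
10: 8  (via 7)
1: 9  (via 4)
5: 10  (via 8)
2: 12  (via 9)
3: 14  (via 9)
6: 14  (via 2)
Shortest route: 4 → 9 → 2 → 6 = 14.

14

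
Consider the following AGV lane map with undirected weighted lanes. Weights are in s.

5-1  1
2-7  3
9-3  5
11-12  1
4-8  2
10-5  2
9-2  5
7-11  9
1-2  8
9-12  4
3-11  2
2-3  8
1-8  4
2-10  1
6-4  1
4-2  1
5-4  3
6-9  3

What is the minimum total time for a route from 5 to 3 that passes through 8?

16 s

Best 5 to 8: 5–1–8 costing 5
Shortest 8→3: 8–4–2–3 = 11
Total via 8: 5 + 11 = 16 s.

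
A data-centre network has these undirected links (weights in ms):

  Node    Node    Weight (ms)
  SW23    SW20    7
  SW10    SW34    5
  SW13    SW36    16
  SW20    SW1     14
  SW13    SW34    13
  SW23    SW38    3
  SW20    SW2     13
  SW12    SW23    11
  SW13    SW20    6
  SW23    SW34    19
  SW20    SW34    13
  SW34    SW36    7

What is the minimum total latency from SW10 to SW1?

Candidate routes:
SW10 - SW34 - SW13 - SW20 - SW1: 5+13+6+14 = 38
SW10 - SW34 - SW36 - SW13 - SW20 - SW1: 5+7+16+6+14 = 48
SW10 - SW34 - SW20 - SW1: 5+13+14 = 32
SW10 - SW34 - SW23 - SW20 - SW1: 5+19+7+14 = 45
Cheapest is SW10 - SW34 - SW20 - SW1 at 32 ms.

32 ms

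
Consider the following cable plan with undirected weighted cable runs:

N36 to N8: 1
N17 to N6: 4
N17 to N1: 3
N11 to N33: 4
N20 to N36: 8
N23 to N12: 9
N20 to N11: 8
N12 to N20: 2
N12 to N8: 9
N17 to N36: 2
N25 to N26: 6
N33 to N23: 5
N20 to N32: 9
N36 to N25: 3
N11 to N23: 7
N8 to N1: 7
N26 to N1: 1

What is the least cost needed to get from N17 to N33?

Settle nodes by increasing distance from N17:
N17: 0
N36: 2  (via N17)
N1: 3  (via N17)
N8: 3  (via N36)
N6: 4  (via N17)
N26: 4  (via N1)
N25: 5  (via N36)
N20: 10  (via N36)
N12: 12  (via N8)
N11: 18  (via N20)
N32: 19  (via N20)
N23: 21  (via N12)
N33: 22  (via N11)
Shortest route: N17–N36–N20–N11–N33 = 22.

22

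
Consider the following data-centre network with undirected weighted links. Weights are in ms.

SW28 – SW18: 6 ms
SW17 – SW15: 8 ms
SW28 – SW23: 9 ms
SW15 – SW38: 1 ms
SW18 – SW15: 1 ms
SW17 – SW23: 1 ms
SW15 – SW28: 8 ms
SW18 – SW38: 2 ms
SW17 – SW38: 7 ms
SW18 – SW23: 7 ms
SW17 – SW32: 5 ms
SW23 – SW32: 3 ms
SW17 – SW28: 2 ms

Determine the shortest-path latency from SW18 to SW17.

8 ms

Candidate routes:
SW18 → SW28 → SW17: 6+2 = 8
SW18 → SW38 → SW17: 2+7 = 9
Cheapest is SW18 → SW28 → SW17 at 8 ms.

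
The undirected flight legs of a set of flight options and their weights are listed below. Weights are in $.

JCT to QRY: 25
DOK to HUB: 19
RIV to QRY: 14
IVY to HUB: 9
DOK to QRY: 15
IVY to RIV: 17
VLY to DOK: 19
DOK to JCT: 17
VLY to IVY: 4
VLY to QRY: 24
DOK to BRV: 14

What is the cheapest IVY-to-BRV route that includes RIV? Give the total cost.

Best IVY to RIV: IVY–RIV costing 17
Best RIV to BRV: RIV–QRY–DOK–BRV costing 43
Total via RIV: 17 + 43 = $60.

$60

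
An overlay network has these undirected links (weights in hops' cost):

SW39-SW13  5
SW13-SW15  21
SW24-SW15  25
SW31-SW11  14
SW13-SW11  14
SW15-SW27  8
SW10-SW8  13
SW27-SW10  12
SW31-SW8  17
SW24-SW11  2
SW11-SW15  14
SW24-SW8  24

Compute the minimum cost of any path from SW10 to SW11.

Compare a few routes:
SW10 - SW8 - SW24 - SW11: 13+24+2 = 39
SW10 - SW27 - SW15 - SW11: 12+8+14 = 34
SW10 - SW8 - SW31 - SW11: 13+17+14 = 44
The minimum is 34 hops' cost via SW10 - SW27 - SW15 - SW11.

34 hops' cost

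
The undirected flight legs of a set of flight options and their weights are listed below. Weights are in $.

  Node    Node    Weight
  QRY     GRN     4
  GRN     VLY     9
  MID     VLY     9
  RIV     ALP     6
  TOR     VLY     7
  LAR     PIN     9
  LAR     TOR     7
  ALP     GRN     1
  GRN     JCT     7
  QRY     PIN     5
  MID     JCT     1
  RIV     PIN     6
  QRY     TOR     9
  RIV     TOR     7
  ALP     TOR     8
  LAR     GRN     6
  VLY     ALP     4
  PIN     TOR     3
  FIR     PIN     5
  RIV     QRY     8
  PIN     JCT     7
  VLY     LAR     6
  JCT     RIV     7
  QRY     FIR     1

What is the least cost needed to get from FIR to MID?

Settle nodes by increasing distance from FIR:
FIR: 0
QRY: 1  (via FIR)
GRN: 5  (via QRY)
PIN: 5  (via FIR)
ALP: 6  (via GRN)
TOR: 8  (via PIN)
RIV: 9  (via QRY)
VLY: 10  (via ALP)
LAR: 11  (via GRN)
JCT: 12  (via GRN)
MID: 13  (via JCT)
Shortest route: FIR → QRY → GRN → JCT → MID = $13.

$13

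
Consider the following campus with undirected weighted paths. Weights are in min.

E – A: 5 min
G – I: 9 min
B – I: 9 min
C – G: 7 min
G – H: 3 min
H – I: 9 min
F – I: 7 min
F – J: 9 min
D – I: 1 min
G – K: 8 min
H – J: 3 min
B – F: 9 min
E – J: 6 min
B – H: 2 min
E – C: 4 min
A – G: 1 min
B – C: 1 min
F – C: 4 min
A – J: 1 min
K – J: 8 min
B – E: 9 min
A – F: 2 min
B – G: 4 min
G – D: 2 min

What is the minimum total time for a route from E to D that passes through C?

11 min

Best E to C: E → C costing 4
Best C to D: C → B → G → D costing 7
Total via C: 4 + 7 = 11 min.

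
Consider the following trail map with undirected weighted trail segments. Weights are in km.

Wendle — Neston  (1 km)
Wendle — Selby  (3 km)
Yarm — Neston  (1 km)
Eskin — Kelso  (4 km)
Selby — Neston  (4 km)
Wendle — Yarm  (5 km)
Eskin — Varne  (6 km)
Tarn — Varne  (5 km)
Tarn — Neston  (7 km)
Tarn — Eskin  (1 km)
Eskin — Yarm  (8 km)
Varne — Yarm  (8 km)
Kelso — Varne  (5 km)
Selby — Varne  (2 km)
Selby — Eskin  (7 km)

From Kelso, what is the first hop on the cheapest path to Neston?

Varne

Enumerating some paths:
Kelso - Eskin - Yarm - Neston: 4+8+1 = 13
Kelso - Eskin - Tarn - Neston: 4+1+7 = 12
Kelso - Varne - Selby - Neston: 5+2+4 = 11
Cheapest is Kelso - Varne - Selby - Neston at 11 km.
So from Kelso the first move is to Varne.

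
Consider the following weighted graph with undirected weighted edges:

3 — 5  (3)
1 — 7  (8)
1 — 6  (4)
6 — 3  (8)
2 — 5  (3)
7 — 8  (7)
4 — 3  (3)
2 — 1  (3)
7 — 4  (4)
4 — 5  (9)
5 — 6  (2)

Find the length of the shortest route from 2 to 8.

Shortest distances from 2:
2: 0
1: 3  (via 2)
5: 3  (via 2)
6: 5  (via 5)
3: 6  (via 5)
4: 9  (via 3)
7: 11  (via 1)
8: 18  (via 7)
Shortest route: 2 → 1 → 7 → 8 = 18.

18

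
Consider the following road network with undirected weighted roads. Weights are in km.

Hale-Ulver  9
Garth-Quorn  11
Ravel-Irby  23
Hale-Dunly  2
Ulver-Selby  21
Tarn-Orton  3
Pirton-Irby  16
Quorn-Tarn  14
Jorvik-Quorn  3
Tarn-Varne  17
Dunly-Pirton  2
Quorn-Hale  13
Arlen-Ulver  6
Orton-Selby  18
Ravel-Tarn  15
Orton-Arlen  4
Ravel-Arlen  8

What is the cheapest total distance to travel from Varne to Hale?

39 km

Candidate routes:
Varne–Tarn–Quorn–Hale: 17+14+13 = 44
Varne–Tarn–Ravel–Arlen–Ulver–Hale: 17+15+8+6+9 = 55
Varne–Tarn–Orton–Arlen–Ulver–Hale: 17+3+4+6+9 = 39
Varne–Tarn–Orton–Selby–Ulver–Hale: 17+3+18+21+9 = 68
The minimum is 39 km via Varne–Tarn–Orton–Arlen–Ulver–Hale.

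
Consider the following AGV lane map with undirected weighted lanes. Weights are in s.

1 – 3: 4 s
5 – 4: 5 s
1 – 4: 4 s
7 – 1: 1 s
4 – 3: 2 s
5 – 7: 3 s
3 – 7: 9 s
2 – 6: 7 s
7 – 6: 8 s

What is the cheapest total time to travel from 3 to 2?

Enumerating some paths:
3 → 4 → 1 → 7 → 6 → 2: 2+4+1+8+7 = 22
3 → 1 → 7 → 6 → 2: 4+1+8+7 = 20
3 → 7 → 6 → 2: 9+8+7 = 24
The minimum is 20 s via 3 → 1 → 7 → 6 → 2.

20 s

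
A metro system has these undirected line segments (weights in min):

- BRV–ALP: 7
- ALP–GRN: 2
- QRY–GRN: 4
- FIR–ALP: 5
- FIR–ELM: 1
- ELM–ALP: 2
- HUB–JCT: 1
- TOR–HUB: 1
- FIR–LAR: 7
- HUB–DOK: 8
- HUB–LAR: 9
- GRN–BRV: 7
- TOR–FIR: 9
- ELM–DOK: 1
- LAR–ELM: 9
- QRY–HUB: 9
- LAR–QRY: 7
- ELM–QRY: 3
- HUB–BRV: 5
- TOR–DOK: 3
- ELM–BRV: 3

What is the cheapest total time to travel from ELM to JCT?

Enumerating some paths:
ELM → DOK → TOR → HUB → JCT: 1+3+1+1 = 6
ELM → BRV → HUB → JCT: 3+5+1 = 9
The minimum is 6 min via ELM → DOK → TOR → HUB → JCT.

6 min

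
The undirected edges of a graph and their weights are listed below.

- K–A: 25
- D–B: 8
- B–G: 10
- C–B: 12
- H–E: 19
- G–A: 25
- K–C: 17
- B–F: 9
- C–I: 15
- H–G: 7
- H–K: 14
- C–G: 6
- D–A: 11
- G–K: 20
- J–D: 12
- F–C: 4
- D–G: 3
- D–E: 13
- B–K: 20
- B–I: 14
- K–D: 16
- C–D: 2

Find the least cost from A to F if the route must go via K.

46

Shortest A→K: A → K = 25
Shortest K→F: K → C → F = 21
Total via K: 25 + 21 = 46.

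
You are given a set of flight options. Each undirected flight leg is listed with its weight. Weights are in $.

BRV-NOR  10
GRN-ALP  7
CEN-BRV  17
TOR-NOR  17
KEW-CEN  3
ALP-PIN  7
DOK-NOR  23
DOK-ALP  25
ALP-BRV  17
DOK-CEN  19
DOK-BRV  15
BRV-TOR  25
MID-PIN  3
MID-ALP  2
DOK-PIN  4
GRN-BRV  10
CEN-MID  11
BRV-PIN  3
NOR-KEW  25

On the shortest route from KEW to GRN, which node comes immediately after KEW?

CEN

Compare a few routes:
KEW → CEN → BRV → GRN: 3+17+10 = 30
KEW → CEN → MID → ALP → GRN: 3+11+2+7 = 23
KEW → CEN → MID → PIN → BRV → GRN: 3+11+3+3+10 = 30
KEW → CEN → MID → PIN → ALP → GRN: 3+11+3+7+7 = 31
Cheapest is KEW → CEN → MID → ALP → GRN at $23.
So from KEW the first move is to CEN.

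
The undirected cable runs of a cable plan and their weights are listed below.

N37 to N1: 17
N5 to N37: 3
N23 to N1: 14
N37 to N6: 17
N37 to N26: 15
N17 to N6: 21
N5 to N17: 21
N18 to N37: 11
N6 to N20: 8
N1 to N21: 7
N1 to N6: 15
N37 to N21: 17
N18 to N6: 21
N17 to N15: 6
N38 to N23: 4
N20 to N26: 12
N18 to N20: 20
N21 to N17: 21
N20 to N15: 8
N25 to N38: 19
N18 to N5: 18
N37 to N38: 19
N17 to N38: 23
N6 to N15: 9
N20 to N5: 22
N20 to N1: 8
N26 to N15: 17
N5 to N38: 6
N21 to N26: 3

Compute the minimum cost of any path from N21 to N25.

44

Running Dijkstra from N21:
N21: 0
N26: 3  (via N21)
N1: 7  (via N21)
N20: 15  (via N26)
N37: 17  (via N21)
N5: 20  (via N37)
N15: 20  (via N26)
N17: 21  (via N21)
N23: 21  (via N1)
N6: 22  (via N1)
N38: 25  (via N23)
N18: 28  (via N37)
N25: 44  (via N38)
Shortest route: N21 → N1 → N23 → N38 → N25 = 44.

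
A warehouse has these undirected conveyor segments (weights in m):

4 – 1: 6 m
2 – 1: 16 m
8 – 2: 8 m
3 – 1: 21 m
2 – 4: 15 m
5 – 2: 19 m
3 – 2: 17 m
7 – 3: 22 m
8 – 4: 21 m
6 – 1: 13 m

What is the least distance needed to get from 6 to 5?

Candidate routes:
6 → 1 → 4 → 8 → 2 → 5: 13+6+21+8+19 = 67
6 → 1 → 4 → 2 → 5: 13+6+15+19 = 53
6 → 1 → 2 → 5: 13+16+19 = 48
The minimum is 48 m via 6 → 1 → 2 → 5.

48 m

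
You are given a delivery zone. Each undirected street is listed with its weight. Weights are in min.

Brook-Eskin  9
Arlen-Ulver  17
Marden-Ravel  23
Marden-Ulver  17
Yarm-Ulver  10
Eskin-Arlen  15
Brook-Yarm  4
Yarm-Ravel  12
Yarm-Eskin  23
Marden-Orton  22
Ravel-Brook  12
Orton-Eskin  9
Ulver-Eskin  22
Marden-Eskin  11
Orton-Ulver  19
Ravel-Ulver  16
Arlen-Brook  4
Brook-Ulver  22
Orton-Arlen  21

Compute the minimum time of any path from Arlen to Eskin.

13 min

Settle nodes by increasing distance from Arlen:
Arlen: 0
Brook: 4  (via Arlen)
Yarm: 8  (via Brook)
Eskin: 13  (via Brook)
Shortest route: Arlen → Brook → Eskin = 13 min.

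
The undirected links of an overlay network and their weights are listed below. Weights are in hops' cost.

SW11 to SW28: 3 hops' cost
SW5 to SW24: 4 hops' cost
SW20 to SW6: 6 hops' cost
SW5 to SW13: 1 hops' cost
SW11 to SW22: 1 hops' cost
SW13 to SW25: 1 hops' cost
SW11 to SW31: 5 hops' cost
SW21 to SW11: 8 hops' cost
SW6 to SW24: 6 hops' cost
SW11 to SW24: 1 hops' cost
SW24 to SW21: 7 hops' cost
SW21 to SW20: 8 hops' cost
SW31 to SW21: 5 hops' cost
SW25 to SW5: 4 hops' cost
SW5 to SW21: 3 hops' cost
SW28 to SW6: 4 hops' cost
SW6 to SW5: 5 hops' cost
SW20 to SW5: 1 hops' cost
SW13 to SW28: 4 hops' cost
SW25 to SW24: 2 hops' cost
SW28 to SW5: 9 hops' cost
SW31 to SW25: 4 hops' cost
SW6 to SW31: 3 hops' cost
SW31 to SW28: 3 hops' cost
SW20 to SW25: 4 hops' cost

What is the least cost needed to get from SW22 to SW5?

Running Dijkstra from SW22:
SW22: 0
SW11: 1  (via SW22)
SW24: 2  (via SW11)
SW25: 4  (via SW24)
SW28: 4  (via SW11)
SW13: 5  (via SW25)
SW31: 6  (via SW11)
SW5: 6  (via SW24)
Shortest route: SW22 → SW11 → SW24 → SW5 = 6 hops' cost.

6 hops' cost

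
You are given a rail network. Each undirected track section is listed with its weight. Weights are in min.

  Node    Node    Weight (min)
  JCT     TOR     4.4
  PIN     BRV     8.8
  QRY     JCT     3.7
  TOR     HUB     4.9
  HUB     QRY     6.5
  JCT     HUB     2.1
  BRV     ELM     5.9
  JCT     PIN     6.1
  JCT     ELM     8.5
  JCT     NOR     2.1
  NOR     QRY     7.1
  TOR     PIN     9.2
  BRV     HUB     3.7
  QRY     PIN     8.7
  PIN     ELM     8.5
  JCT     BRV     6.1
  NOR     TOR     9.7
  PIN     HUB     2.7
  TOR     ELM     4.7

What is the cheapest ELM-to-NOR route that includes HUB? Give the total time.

13.8 min

Shortest ELM→HUB: ELM–TOR–HUB = 9.6
Shortest HUB→NOR: HUB–JCT–NOR = 4.2
Total via HUB: 9.6 + 4.2 = 13.8 min.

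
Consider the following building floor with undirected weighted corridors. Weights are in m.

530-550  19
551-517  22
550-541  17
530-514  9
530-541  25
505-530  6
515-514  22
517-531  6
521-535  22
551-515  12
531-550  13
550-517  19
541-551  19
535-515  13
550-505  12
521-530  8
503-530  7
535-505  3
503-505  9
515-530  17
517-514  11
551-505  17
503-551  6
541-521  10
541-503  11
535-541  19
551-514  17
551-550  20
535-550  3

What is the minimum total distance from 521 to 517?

28 m

Compare a few routes:
521 - 530 - 514 - 517: 8+9+11 = 28
521 - 530 - 505 - 535 - 550 - 517: 8+6+3+3+19 = 39
The minimum is 28 m via 521 - 530 - 514 - 517.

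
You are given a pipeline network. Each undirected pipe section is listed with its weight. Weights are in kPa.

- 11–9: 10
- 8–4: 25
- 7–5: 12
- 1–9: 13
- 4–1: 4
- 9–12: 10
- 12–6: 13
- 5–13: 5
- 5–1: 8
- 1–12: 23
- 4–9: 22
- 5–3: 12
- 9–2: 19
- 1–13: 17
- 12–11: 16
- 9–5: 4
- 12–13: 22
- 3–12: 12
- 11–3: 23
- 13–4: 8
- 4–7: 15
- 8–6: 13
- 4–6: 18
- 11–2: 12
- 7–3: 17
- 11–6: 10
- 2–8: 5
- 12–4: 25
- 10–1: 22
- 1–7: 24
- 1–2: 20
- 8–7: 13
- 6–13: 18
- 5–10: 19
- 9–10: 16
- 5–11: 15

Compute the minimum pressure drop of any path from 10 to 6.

36 kPa

Compare a few routes:
10–9–12–6: 16+10+13 = 39
10–9–11–6: 16+10+10 = 36
Cheapest is 10–9–11–6 at 36 kPa.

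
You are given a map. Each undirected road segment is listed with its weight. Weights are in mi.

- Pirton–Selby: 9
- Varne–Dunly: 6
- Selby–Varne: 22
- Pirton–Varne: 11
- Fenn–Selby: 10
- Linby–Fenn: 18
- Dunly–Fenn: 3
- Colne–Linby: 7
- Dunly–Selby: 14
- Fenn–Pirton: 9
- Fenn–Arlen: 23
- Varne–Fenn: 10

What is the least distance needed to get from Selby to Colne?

Running Dijkstra from Selby:
Selby: 0
Pirton: 9  (via Selby)
Fenn: 10  (via Selby)
Dunly: 13  (via Fenn)
Varne: 19  (via Dunly)
Linby: 28  (via Fenn)
Arlen: 33  (via Fenn)
Colne: 35  (via Linby)
Shortest route: Selby → Fenn → Linby → Colne = 35 mi.

35 mi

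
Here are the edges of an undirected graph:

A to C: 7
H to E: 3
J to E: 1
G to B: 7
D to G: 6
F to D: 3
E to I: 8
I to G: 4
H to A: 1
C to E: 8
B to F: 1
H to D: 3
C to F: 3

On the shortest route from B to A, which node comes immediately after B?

Compare a few routes:
B → F → D → H → A: 1+3+3+1 = 8
B → F → C → E → H → A: 1+3+8+3+1 = 16
B → F → C → A: 1+3+7 = 11
Cheapest is B → F → D → H → A at 8.
So from B the first move is to F.

F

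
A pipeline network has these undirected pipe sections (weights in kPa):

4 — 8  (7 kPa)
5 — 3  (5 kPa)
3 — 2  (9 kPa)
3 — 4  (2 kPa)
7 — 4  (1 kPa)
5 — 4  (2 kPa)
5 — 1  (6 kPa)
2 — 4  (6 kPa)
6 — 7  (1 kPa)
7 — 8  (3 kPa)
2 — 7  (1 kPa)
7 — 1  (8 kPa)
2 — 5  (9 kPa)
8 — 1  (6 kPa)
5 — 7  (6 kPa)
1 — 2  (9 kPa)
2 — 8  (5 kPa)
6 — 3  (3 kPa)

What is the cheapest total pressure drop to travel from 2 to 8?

Enumerating some paths:
2 - 7 - 8: 1+3 = 4
2 - 7 - 4 - 8: 1+1+7 = 9
2 - 8: 5 = 5
The minimum is 4 kPa via 2 - 7 - 8.

4 kPa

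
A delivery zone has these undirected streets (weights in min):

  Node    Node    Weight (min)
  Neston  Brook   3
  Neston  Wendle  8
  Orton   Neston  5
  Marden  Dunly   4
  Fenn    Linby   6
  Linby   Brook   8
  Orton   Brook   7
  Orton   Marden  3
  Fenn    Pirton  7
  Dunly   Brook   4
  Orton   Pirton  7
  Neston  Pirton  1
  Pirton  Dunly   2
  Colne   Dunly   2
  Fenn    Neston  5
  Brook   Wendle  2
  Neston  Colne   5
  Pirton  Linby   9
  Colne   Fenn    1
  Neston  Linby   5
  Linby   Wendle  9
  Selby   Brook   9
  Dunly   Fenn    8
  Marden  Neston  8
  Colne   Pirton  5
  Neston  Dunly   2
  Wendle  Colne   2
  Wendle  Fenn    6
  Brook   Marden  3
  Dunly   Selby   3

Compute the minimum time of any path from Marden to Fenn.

Compare a few routes:
Marden → Dunly → Colne → Fenn: 4+2+1 = 7
Marden → Brook → Wendle → Colne → Fenn: 3+2+2+1 = 8
Cheapest is Marden → Dunly → Colne → Fenn at 7 min.

7 min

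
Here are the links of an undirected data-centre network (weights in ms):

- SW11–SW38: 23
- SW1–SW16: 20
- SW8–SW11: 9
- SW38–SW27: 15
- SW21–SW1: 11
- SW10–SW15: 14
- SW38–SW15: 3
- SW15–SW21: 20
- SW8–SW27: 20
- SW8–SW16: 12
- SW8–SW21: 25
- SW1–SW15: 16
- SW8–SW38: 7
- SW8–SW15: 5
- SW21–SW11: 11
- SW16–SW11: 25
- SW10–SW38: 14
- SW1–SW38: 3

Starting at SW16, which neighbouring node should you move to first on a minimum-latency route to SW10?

SW8

Compare a few routes:
SW16 → SW8 → SW15 → SW10: 12+5+14 = 31
SW16 → SW8 → SW15 → SW38 → SW10: 12+5+3+14 = 34
SW16 → SW8 → SW38 → SW10: 12+7+14 = 33
The minimum is 31 ms via SW16 → SW8 → SW15 → SW10.
So from SW16 the first move is to SW8.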